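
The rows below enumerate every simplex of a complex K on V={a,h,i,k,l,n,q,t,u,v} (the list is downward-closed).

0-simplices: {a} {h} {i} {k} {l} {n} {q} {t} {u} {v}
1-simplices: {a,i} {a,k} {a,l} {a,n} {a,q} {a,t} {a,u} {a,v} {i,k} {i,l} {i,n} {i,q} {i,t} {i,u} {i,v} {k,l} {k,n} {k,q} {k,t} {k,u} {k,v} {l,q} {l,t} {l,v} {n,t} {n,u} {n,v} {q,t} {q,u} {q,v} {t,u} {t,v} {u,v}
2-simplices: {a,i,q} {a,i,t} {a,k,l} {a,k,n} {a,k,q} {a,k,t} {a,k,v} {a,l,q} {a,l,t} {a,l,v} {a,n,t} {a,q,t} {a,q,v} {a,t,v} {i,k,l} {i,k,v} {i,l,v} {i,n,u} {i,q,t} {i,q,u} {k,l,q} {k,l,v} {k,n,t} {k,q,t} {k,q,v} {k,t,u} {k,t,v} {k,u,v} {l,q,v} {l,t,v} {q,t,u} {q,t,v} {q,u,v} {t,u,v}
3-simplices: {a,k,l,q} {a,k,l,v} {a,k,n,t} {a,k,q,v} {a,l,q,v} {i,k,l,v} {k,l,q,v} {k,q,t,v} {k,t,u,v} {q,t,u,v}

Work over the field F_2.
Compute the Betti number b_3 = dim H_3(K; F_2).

b_3=1

n_0=10 n_1=33 n_2=34 n_3=10  [Z2]
∂1: piv[ai,ak,al,an,aq,at,au,av] rk=8  ker:ik,il,in,iq,it,iu,iv,kl,kn,kq,kt,ku,kv,lq,lt,lv,nt,nu,nv,qt,qu,qv,tu,tv,uv
∂2: piv[aiq,ait,akl,akn,akq,akt,akv,alq,alt,alv,ant,aqt,aqv,atv,ikl,ikv,inu,iqu,ktu,kuv,qtu] rk=21  ker:ilv,iqt,klq,klv,knt,kqt,kqv,ktv,lqv,ltv,qtv,quv,tuv
∂3: piv[aklq,aklv,aknt,akqv,alqv,iklv,kqtv,ktuv,qtuv] rk=9  ker:klqv
b_3=(10−9)−0=1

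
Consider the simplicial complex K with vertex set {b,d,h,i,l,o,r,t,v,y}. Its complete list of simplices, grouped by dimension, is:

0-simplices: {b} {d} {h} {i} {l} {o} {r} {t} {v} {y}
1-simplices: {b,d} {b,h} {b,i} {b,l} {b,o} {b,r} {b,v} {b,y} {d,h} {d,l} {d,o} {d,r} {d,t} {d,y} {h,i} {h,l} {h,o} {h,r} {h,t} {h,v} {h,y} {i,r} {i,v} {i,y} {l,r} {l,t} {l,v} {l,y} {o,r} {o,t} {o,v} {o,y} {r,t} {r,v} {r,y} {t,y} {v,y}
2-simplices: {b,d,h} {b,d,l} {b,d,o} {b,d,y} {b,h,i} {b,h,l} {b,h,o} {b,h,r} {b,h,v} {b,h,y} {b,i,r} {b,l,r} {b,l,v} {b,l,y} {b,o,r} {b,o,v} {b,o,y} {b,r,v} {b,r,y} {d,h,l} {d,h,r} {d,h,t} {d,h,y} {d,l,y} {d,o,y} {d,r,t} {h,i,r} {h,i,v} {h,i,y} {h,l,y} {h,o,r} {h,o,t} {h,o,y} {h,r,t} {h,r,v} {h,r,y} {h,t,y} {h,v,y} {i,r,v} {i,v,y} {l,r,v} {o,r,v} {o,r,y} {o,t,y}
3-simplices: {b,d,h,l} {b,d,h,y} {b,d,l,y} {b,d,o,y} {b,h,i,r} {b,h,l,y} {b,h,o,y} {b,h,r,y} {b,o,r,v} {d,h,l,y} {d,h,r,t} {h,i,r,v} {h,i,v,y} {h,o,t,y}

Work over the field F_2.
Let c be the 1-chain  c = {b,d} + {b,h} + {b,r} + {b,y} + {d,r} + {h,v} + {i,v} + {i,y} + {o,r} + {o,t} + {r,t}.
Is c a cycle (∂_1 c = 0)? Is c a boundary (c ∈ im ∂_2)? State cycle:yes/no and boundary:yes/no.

cycle:yes boundary:yes

n_0=10 n_1=37 n_2=44 n_3=14  [Z2]
∂1: piv[bd,bh,bi,bl,bo,br,bv,by,dt] rk=9  ker:dh,dl,do,dr,dy,hi,hl,ho,hr,ht,hv,hy,ir,iv,iy,lr,lt,lv,ly,or,ot,ov,oy,rt,rv,ry,ty,vy
∂2: piv[bdh,bdl,bdo,bdy,bhi,bhl,bho,bhr,bhv,bhy,bir,blr,blv,bly,bor,bov,boy,brv,bry,dhr,dht,drt,hiv,hiy,hot,hty,hvy] rk=27  ker:dhl,dhy,dly,doy,hir,hly,hor,hoy,hrt,hrv,hry,irv,ivy,lrv,orv,ory,oty
∂3: piv[bdhl,bdhy,bdly,bdoy,bhir,bhly,bhoy,bhry,borv,dhrt,hirv,hivy,hoty] rk=13  ker:dhly
∂1c = 0
c vs im∂2: reduces to 0 ⇒ boundary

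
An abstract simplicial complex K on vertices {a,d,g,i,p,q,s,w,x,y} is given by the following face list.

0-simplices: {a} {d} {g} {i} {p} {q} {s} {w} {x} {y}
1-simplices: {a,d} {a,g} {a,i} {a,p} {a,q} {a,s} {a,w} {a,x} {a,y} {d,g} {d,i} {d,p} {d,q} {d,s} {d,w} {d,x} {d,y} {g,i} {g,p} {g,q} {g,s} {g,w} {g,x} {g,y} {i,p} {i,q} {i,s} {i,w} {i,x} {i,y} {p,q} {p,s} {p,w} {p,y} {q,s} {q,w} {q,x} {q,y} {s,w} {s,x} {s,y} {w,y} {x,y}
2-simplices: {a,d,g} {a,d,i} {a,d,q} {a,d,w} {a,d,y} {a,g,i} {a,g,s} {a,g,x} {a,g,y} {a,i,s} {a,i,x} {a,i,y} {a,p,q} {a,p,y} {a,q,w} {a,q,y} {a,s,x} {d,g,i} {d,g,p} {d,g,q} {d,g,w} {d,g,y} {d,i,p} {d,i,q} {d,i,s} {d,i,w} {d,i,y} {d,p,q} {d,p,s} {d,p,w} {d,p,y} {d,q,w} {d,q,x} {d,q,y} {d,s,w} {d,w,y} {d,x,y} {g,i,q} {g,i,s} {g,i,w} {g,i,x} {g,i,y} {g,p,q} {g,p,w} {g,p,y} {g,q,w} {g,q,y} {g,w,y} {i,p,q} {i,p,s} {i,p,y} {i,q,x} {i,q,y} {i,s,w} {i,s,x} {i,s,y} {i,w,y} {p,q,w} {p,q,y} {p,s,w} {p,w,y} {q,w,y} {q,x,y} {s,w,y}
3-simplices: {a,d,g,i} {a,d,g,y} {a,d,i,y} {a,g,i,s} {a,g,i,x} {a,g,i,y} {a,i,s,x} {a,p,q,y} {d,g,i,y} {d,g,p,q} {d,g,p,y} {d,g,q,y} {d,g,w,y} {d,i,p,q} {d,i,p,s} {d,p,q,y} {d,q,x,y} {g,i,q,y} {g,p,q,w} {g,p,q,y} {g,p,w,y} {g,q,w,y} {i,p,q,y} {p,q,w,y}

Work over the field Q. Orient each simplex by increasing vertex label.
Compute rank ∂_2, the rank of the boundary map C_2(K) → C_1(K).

n_0=10 n_1=43 n_2=64 n_3=24  [Q]
∂1: piv[ad,ag,ai,ap,aq,as,aw,ax,ay] rk=9  ker:dg,di,dp,dq,ds,dw,dx,dy,gi,gp,gq,gs,gw,gx,gy,ip,iq,is,iw,ix,iy,pq,ps,pw,py,qs,qw,qx,qy,sw,sx,sy,wy,xy
∂2: piv[adg,adi,adq,adw,ady,agi,ags,agx,agy,ais,aix,aiy,apq,apy,aqw,aqy,asx,dgp,dgq,dgw,dip,diq,dis,diw,dpq,dps,dpw,dqx,dsw,dwy,dxy,iqx,isy] rk=33  ker:dgi,dgy,diy,dpy,dqw,dqy,giq,gis,giw,gix,giy,gpq,gpw,gpy,gqw,gqy,gwy,ipq,ips,ipy,iqy,isw,isx,iwy,pqw,pqy,psw,pwy,qwy,qxy,swy
∂3: piv[adgi,adgy,adiy,agis,agix,agiy,aisx,apqy,dgpq,dgpy,dgqy,dgwy,dipq,dips,dpqy,dqxy,giqy,gpqw,gpwy,gqwy,ipqy] rk=21  ker:dgiy,gpqy,pqwy
rk∂_2=33

rank∂_2=33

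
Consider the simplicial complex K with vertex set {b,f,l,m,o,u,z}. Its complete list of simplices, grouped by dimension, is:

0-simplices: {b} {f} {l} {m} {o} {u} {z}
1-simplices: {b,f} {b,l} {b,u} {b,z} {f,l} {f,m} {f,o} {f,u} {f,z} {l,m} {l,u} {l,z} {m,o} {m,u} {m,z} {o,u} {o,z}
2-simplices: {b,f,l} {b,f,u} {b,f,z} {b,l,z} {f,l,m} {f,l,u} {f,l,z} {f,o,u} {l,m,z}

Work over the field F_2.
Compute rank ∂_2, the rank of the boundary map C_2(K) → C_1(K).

n_0=7 n_1=17 n_2=9  [Z2]
∂1: piv[bf,bl,bu,bz,fm,fo] rk=6  ker:fl,fu,fz,lm,lu,lz,mo,mu,mz,ou,oz
∂2: piv[bfl,bfu,bfz,blz,flm,flu,fou,lmz] rk=8  ker:flz
rk∂_2=8

rank∂_2=8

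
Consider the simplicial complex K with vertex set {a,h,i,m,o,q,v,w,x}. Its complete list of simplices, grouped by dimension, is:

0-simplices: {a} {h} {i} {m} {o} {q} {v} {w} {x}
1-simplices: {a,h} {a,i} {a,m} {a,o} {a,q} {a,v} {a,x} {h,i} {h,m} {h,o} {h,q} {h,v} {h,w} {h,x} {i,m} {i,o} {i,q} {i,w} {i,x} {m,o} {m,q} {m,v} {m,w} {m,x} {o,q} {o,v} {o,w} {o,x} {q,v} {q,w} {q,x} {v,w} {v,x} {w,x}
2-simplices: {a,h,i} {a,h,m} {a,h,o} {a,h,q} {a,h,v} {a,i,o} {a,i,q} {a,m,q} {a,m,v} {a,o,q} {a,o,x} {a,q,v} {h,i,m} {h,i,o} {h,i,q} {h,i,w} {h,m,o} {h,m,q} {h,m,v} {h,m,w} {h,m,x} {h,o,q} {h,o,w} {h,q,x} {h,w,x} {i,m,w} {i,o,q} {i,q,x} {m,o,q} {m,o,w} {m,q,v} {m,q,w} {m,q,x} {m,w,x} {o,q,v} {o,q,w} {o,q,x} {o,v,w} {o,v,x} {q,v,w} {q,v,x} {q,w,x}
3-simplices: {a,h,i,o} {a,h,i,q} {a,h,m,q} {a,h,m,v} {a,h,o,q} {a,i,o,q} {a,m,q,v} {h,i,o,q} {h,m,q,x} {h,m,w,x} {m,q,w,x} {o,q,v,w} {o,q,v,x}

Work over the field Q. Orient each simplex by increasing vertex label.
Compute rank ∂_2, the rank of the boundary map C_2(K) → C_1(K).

rank∂_2=26

n_0=9 n_1=34 n_2=42 n_3=13  [Q]
∂1: piv[ah,ai,am,ao,aq,av,ax,hw] rk=8  ker:hi,hm,ho,hq,hv,hx,im,io,iq,iw,ix,mo,mq,mv,mw,mx,oq,ov,ow,ox,qv,qw,qx,vw,vx,wx
∂2: piv[ahi,ahm,aho,ahq,ahv,aio,aiq,amq,amv,aoq,aox,aqv,him,hiw,hmo,hmw,hmx,how,hqx,hwx,iqx,mqw,oqv,oqx,ovw,ovx] rk=26  ker:hio,hiq,hmq,hmv,hoq,imw,ioq,moq,mow,mqv,mqx,mwx,oqw,qvw,qvx,qwx
∂3: piv[ahio,ahiq,ahmq,ahmv,ahoq,aioq,amqv,hmqx,hmwx,mqwx,oqvw,oqvx] rk=12  ker:hioq
rk∂_2=26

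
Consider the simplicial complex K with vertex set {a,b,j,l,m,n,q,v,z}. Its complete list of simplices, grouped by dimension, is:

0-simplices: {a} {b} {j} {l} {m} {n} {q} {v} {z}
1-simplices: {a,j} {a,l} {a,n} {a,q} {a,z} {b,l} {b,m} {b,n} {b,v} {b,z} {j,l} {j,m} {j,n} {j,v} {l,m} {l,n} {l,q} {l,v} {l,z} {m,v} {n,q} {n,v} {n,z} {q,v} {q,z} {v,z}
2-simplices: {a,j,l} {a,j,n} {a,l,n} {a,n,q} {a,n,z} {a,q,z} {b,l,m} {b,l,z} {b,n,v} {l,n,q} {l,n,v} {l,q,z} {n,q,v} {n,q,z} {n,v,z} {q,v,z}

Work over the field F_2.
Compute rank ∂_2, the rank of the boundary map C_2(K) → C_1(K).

rank∂_2=14

n_0=9 n_1=26 n_2=16  [Z2]
∂1: piv[aj,al,an,aq,az,bl,bm,bv] rk=8  ker:bn,bz,jl,jm,jn,jv,lm,ln,lq,lv,lz,mv,nq,nv,nz,qv,qz,vz
∂2: piv[ajl,ajn,aln,anq,anz,aqz,blm,blz,bnv,lnq,lnv,lqz,nqv,nvz] rk=14  ker:nqz,qvz
rk∂_2=14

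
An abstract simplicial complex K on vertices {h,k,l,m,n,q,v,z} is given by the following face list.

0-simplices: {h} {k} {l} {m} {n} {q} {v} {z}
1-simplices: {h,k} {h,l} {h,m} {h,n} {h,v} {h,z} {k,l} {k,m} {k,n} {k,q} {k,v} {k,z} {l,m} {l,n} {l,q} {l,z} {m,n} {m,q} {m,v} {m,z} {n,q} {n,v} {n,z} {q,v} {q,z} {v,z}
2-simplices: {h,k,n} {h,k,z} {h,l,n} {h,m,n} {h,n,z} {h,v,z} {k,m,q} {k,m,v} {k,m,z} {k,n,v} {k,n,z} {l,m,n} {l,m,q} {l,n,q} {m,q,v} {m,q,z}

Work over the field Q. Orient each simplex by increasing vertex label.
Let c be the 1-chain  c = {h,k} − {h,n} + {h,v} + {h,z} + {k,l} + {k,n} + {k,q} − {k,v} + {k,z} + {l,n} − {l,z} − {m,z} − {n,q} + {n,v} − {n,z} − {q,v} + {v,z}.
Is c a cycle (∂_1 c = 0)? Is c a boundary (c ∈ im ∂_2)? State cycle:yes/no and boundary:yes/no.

cycle:no boundary:no

n_0=8 n_1=26 n_2=16  [Q]
∂1: piv[hk,hl,hm,hn,hv,hz,kq] rk=7  ker:kl,km,kn,kv,kz,lm,ln,lq,lz,mn,mq,mv,mz,nq,nv,nz,qv,qz,vz
∂2: piv[hkn,hkz,hln,hmn,hnz,hvz,kmq,kmv,kmz,knv,lmn,lmq,lnq,mqv,mqz] rk=15  ker:knz
∂1c = −2·{h} − 2·{k} + {l} + {m} + 2·{n} + {q} − {v}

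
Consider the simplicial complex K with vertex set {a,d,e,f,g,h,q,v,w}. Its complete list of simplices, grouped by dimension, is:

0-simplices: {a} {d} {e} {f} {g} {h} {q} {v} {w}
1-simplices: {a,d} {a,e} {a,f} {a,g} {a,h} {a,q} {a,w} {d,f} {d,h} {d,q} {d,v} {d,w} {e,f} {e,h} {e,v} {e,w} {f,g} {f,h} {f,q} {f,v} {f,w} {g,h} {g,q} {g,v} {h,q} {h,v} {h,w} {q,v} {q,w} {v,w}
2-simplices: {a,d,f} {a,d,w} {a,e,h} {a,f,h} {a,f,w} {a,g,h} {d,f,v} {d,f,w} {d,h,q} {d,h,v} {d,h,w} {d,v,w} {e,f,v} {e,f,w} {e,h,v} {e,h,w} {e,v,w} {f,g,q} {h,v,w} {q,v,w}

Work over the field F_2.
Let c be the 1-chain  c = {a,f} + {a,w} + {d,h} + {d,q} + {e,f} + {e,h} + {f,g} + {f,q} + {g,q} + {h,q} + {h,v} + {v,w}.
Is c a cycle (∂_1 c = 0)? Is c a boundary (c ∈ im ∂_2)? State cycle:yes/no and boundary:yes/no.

cycle:yes boundary:yes

n_0=9 n_1=30 n_2=20  [Z2]
∂1: piv[ad,ae,af,ag,ah,aq,aw,dv] rk=8  ker:df,dh,dq,dw,ef,eh,ev,ew,fg,fh,fq,fv,fw,gh,gq,gv,hq,hv,hw,qv,qw,vw
∂2: piv[adf,adw,aeh,afh,afw,agh,dfv,dhq,dhv,dhw,dvw,efv,efw,ehv,fgq,qvw] rk=16  ker:dfw,ehw,evw,hvw
∂1c = 0
c vs im∂2: reduces to 0 ⇒ boundary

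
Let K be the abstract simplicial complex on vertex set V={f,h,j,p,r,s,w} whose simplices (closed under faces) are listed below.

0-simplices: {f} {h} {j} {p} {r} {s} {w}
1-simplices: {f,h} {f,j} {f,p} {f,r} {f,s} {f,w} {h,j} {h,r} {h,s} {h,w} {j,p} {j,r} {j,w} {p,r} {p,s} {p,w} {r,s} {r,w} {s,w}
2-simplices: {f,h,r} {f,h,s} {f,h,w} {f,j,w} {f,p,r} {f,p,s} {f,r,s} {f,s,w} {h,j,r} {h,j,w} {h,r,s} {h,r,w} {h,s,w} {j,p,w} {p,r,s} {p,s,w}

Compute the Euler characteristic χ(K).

n_0=7 n_1=19 n_2=16
χ=+7−19+16=4

χ(K)=4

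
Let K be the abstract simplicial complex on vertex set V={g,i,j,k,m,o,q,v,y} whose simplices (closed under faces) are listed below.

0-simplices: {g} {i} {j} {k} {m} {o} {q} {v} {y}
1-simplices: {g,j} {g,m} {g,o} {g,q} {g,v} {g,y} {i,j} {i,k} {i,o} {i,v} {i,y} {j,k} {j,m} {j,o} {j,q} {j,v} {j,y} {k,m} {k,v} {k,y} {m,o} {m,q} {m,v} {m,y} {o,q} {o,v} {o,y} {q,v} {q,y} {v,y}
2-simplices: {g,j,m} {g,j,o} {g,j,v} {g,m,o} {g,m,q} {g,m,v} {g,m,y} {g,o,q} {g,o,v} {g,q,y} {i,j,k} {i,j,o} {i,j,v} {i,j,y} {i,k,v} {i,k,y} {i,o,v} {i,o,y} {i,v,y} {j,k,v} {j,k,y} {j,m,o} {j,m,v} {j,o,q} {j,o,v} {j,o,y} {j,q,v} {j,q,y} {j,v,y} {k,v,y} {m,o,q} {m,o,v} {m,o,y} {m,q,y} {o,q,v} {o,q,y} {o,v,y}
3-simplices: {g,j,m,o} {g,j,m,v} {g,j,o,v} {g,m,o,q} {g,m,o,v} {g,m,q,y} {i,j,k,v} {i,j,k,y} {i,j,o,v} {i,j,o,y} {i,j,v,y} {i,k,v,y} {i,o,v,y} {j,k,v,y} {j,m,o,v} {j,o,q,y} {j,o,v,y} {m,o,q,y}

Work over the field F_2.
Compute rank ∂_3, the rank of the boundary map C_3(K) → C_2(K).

rank∂_3=15

n_0=9 n_1=30 n_2=37 n_3=18  [Z2]
∂1: piv[gj,gm,go,gq,gv,gy,ij,ik] rk=8  ker:io,iv,iy,jk,jm,jo,jq,jv,jy,km,kv,ky,mo,mq,mv,my,oq,ov,oy,qv,qy,vy
∂2: piv[gjm,gjo,gjv,gmo,gmq,gmv,gmy,goq,gov,gqy,ijk,ijo,ijv,ijy,ikv,iky,ioy,ivy,joq,jqv,jqy] rk=21  ker:iov,jkv,jky,jmo,jmv,jov,joy,jvy,kvy,moq,mov,moy,mqy,oqv,oqy,ovy
∂3: piv[gjmo,gjmv,gjov,gmoq,gmov,gmqy,ijkv,ijky,ijov,ijoy,ijvy,ikvy,iovy,joqy,moqy] rk=15  ker:jkvy,jmov,jovy
rk∂_3=15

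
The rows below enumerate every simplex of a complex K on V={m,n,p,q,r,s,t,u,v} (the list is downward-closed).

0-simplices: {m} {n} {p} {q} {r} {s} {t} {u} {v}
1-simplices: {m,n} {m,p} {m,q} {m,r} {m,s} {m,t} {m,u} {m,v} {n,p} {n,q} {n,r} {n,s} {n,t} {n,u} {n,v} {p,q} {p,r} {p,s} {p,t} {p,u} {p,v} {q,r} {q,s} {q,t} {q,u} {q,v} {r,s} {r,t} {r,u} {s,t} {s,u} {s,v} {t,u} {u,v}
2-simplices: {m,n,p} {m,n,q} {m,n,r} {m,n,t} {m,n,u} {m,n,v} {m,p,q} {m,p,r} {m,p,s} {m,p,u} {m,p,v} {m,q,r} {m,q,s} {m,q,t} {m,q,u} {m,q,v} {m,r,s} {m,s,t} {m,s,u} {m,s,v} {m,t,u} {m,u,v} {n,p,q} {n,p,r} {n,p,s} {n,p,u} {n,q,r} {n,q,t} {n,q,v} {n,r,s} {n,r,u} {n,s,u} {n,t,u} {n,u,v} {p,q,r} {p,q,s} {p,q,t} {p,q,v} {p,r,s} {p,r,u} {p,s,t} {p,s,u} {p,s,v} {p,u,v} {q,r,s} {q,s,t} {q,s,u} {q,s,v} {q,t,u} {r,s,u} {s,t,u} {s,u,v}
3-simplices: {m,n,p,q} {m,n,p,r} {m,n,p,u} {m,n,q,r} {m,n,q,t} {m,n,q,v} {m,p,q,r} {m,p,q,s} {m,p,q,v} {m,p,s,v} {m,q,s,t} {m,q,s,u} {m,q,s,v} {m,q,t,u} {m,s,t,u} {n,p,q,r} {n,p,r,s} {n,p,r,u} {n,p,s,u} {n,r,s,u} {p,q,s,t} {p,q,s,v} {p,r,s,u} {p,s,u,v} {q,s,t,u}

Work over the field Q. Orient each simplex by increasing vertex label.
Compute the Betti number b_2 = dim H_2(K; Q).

n_0=9 n_1=34 n_2=52 n_3=25  [Q]
∂1: piv[mn,mp,mq,mr,ms,mt,mu,mv] rk=8  ker:np,nq,nr,ns,nt,nu,nv,pq,pr,ps,pt,pu,pv,qr,qs,qt,qu,qv,rs,rt,ru,st,su,sv,tu,uv
∂2: piv[mnp,mnq,mnr,mnt,mnu,mnv,mpq,mpr,mps,mpu,mpv,mqr,mqs,mqt,mqu,mqv,mrs,mst,msu,msv,mtu,muv,nps,nru,pqt] rk=25  ker:npq,npr,npu,nqr,nqt,nqv,nrs,nsu,ntu,nuv,pqr,pqs,pqv,prs,pru,pst,psu,psv,puv,qrs,qst,qsu,qsv,qtu,rsu,stu,suv
∂3: piv[mnpq,mnpr,mnpu,mnqr,mnqt,mnqv,mpqr,mpqs,mpqv,mpsv,mqst,mqsu,mqsv,mqtu,mstu,nprs,npru,npsu,nrsu,pqst,psuv] rk=21  ker:npqr,pqsv,prsu,qstu
b_2=(52−25)−21=6

b_2=6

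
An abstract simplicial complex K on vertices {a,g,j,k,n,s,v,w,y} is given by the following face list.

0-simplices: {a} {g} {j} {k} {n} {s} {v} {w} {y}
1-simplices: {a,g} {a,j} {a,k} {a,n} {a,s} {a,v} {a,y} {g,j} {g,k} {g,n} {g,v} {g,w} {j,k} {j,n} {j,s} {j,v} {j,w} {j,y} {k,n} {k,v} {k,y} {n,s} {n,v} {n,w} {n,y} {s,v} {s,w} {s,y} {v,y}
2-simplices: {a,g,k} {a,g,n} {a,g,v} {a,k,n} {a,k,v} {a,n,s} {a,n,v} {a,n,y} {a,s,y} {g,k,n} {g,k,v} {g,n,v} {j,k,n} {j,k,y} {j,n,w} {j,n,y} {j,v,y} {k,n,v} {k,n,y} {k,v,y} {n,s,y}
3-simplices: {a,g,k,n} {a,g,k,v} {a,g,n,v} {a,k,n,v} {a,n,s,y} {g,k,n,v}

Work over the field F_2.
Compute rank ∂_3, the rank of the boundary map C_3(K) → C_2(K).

n_0=9 n_1=29 n_2=21 n_3=6  [Z2]
∂1: piv[ag,aj,ak,an,as,av,ay,gw] rk=8  ker:gj,gk,gn,gv,jk,jn,js,jv,jw,jy,kn,kv,ky,ns,nv,nw,ny,sv,sw,sy,vy
∂2: piv[agk,agn,agv,akn,akv,ans,anv,any,asy,jkn,jky,jnw,jny,jvy,kvy] rk=15  ker:gkn,gkv,gnv,knv,kny,nsy
∂3: piv[agkn,agkv,agnv,aknv,ansy] rk=5  ker:gknv
rk∂_3=5

rank∂_3=5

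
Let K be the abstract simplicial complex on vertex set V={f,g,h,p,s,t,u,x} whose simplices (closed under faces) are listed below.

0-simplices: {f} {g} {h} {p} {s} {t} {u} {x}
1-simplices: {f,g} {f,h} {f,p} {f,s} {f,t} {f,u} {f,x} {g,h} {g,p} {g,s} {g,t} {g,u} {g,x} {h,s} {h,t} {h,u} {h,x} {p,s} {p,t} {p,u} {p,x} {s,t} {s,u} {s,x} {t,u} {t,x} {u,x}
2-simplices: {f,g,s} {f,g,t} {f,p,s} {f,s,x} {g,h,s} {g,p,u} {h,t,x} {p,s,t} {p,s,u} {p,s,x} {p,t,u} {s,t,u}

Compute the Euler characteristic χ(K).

n_0=8 n_1=27 n_2=12
χ=+8−27+12=-7

χ(K)=-7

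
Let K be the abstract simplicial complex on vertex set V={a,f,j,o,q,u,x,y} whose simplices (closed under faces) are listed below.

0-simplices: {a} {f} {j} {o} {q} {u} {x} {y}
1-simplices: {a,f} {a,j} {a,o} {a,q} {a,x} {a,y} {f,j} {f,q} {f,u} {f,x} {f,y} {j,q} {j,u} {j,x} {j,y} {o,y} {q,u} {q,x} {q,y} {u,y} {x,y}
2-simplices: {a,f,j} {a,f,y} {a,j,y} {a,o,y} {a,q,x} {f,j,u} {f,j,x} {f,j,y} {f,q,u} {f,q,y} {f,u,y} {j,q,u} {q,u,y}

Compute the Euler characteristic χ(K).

χ(K)=0

n_0=8 n_1=21 n_2=13
χ=+8−21+13=0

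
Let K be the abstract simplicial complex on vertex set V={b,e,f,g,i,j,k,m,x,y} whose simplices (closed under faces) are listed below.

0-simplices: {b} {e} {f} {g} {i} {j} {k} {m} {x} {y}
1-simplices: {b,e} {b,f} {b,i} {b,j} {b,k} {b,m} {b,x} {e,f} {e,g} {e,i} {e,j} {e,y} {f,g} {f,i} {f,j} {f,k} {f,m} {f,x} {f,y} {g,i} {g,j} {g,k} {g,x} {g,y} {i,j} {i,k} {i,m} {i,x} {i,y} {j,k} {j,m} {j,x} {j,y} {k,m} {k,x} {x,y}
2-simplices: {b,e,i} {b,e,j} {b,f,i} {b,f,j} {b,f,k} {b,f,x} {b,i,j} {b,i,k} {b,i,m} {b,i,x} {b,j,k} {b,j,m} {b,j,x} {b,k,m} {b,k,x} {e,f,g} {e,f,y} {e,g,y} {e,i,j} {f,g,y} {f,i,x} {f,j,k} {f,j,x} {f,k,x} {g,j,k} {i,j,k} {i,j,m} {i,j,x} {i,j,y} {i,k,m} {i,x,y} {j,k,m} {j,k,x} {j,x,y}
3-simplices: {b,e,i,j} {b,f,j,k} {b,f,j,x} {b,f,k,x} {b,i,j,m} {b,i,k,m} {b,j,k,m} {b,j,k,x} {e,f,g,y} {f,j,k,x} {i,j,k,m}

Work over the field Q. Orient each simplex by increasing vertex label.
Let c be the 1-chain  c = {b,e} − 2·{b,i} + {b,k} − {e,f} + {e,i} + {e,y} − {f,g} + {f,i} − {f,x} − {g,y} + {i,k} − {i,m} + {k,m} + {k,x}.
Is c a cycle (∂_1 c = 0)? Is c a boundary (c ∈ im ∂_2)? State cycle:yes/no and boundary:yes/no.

cycle:yes boundary:yes

n_0=10 n_1=36 n_2=34 n_3=11  [Q]
∂1: piv[be,bf,bi,bj,bk,bm,bx,eg,ey] rk=9  ker:ef,ei,ej,fg,fi,fj,fk,fm,fx,fy,gi,gj,gk,gx,gy,ij,ik,im,ix,iy,jk,jm,jx,jy,km,kx,xy
∂2: piv[bei,bej,bfi,bfj,bfk,bfx,bij,bik,bim,bix,bjk,bjm,bjx,bkm,bkx,efg,efy,egy,gjk,ijy,ixy] rk=21  ker:eij,fgy,fix,fjk,fjx,fkx,ijk,ijm,ijx,ikm,jkm,jkx,jxy
∂3: piv[beij,bfjk,bfjx,bfkx,bijm,bikm,bjkm,bjkx,efgy,ijkm] rk=10  ker:fjkx
∂1c = 0
c vs im∂2: reduces to 0 ⇒ boundary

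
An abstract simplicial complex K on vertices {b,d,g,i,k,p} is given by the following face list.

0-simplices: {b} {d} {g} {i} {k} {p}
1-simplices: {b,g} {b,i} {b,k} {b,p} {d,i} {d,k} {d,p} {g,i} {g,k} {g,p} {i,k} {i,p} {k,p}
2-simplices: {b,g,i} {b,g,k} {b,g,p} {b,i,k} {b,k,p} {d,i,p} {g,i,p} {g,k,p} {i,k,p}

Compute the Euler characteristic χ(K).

n_0=6 n_1=13 n_2=9
χ=+6−13+9=2

χ(K)=2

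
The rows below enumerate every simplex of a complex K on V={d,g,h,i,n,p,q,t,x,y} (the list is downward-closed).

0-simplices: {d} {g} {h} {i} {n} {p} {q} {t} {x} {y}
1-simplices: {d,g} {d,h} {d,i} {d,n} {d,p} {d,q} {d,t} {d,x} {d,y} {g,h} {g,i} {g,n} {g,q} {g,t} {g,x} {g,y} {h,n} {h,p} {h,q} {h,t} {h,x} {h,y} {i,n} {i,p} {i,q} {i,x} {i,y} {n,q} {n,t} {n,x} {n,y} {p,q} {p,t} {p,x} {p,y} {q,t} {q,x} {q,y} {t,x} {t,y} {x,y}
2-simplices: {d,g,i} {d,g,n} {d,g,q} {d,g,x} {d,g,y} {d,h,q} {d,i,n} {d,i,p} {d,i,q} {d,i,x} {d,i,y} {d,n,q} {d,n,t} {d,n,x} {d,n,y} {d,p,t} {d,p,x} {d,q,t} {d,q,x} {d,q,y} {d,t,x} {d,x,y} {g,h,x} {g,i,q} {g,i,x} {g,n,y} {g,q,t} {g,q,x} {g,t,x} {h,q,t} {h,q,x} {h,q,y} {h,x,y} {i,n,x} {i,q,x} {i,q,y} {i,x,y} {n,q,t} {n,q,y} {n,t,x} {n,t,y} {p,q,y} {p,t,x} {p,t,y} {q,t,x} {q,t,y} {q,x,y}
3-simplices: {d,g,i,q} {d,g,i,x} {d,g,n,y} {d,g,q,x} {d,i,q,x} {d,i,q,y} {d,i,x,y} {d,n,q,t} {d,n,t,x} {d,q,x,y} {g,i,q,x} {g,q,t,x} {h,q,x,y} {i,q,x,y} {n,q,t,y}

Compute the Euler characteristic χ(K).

n_0=10 n_1=41 n_2=47 n_3=15
χ=+10−41+47−15=1

χ(K)=1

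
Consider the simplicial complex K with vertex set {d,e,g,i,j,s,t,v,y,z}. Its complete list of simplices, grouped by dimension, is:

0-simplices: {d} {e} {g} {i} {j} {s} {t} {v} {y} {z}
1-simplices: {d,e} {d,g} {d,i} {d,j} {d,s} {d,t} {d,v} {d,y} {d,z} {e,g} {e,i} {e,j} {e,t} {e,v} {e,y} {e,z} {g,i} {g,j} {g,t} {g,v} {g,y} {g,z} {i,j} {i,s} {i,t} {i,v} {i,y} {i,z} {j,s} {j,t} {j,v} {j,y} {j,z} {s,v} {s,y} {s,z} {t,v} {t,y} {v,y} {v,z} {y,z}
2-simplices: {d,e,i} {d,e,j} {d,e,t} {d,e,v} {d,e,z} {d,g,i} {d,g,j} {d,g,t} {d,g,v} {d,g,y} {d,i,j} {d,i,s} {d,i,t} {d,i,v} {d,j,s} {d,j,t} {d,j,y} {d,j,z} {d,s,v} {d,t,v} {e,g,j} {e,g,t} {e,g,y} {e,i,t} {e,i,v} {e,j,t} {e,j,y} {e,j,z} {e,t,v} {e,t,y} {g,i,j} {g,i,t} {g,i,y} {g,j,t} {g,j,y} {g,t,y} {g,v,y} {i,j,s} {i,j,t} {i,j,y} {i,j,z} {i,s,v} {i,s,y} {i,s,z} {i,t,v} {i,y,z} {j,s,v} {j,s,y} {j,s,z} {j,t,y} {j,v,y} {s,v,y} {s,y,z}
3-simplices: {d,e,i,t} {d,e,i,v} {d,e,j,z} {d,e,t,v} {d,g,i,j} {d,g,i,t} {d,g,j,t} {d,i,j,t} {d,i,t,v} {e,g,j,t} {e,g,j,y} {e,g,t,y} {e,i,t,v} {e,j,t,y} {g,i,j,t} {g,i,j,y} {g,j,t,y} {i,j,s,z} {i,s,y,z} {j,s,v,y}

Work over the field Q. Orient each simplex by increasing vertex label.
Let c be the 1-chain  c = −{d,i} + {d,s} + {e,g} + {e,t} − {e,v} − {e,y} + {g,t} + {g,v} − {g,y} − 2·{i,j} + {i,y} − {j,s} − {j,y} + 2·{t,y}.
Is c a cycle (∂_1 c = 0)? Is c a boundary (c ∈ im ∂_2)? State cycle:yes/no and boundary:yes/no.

n_0=10 n_1=41 n_2=53 n_3=20  [Q]
∂1: piv[de,dg,di,dj,ds,dt,dv,dy,dz] rk=9  ker:eg,ei,ej,et,ev,ey,ez,gi,gj,gt,gv,gy,gz,ij,is,it,iv,iy,iz,js,jt,jv,jy,jz,sv,sy,sz,tv,ty,vy,vz,yz
∂2: piv[dei,dej,det,dev,dez,dgi,dgj,dgt,dgv,dgy,dij,dis,dit,div,djs,djt,djy,djz,dsv,dtv,egj,egy,ety,giy,gvy,ijz,isy,isz,iyz,jsv] rk=30  ker:egt,eit,eiv,ejt,ejy,ejz,etv,gij,git,gjt,gjy,gty,ijs,ijt,ijy,isv,itv,jsy,jsz,jty,jvy,svy,syz
∂3: piv[deit,deiv,dejz,detv,dgij,dgit,dgjt,dijt,ditv,egjt,egjy,egty,ejty,gijy,ijsz,isyz,jsvy] rk=17  ker:eitv,gijt,gjty
∂1c = 0
c vs im∂2: reduces to 0 ⇒ boundary

cycle:yes boundary:yes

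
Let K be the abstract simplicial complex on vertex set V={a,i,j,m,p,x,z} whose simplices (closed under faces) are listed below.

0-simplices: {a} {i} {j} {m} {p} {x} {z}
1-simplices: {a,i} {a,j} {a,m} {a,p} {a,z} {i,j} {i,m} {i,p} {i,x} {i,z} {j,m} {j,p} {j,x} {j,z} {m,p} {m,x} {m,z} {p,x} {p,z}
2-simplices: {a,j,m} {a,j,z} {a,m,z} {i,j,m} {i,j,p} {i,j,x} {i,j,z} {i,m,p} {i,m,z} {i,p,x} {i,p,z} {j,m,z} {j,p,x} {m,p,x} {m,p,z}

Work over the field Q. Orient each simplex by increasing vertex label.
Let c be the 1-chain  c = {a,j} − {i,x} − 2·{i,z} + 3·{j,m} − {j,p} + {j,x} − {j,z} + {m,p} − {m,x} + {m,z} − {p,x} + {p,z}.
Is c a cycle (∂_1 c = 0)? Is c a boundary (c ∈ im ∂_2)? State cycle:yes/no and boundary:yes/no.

cycle:no boundary:no

n_0=7 n_1=19 n_2=15  [Q]
∂1: piv[ai,aj,am,ap,az,ix] rk=6  ker:ij,im,ip,iz,jm,jp,jx,jz,mp,mx,mz,px,pz
∂2: piv[ajm,ajz,amz,ijm,ijp,ijx,ijz,imp,ipx,ipz,mpx] rk=11  ker:imz,jmz,jpx,mpz
∂1c = −{a} + 3·{i} − {j} + 2·{m} − 2·{x} − {z}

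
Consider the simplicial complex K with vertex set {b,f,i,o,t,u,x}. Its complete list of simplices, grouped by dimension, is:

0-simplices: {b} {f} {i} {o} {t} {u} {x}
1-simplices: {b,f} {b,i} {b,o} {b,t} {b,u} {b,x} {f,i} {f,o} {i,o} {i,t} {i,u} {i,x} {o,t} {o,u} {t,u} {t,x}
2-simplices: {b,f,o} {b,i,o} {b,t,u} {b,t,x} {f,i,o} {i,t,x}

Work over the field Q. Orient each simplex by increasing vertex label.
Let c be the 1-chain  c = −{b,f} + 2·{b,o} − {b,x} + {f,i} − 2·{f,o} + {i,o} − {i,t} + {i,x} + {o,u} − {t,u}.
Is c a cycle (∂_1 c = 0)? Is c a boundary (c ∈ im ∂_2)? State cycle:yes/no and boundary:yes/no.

cycle:yes boundary:no

n_0=7 n_1=16 n_2=6  [Q]
∂1: piv[bf,bi,bo,bt,bu,bx] rk=6  ker:fi,fo,io,it,iu,ix,ot,ou,tu,tx
∂2: piv[bfo,bio,btu,btx,fio,itx] rk=6
∂1c = 0
c vs im∂2: residual ≠ 0 ⇒ not boundary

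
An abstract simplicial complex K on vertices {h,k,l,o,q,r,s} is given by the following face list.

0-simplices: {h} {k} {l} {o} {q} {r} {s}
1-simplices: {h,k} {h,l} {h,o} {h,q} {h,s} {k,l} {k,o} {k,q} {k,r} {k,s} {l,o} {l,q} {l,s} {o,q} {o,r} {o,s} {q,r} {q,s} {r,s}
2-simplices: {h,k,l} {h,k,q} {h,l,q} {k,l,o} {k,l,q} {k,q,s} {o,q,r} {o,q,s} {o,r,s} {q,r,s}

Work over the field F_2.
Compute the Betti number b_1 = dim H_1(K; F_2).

b_1=5

n_0=7 n_1=19 n_2=10  [Z2]
∂1: piv[hk,hl,ho,hq,hs,kr] rk=6  ker:kl,ko,kq,ks,lo,lq,ls,oq,or,os,qr,qs,rs
∂2: piv[hkl,hkq,hlq,klo,kqs,oqr,oqs,ors] rk=8  ker:klq,qrs
b_1=(19−6)−8=5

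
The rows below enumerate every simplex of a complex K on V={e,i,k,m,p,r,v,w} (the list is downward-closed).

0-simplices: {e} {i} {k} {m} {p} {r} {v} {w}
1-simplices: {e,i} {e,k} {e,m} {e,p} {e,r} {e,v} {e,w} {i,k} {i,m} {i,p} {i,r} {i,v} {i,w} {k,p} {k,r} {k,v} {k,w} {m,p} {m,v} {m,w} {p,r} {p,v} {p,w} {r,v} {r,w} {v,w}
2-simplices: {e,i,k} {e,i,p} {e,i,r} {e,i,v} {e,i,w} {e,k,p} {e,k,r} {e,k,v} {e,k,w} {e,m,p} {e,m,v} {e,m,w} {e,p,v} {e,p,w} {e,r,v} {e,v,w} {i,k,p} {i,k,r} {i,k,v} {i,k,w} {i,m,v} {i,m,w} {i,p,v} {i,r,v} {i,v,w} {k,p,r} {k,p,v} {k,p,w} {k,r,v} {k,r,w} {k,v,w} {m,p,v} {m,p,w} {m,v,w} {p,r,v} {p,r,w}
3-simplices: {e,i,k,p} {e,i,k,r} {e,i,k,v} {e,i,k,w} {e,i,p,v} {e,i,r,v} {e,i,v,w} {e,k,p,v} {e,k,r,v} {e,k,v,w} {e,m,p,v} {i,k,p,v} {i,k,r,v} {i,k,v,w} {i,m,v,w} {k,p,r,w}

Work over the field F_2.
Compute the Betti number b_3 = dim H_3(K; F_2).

b_3=3

n_0=8 n_1=26 n_2=36 n_3=16  [Z2]
∂1: piv[ei,ek,em,ep,er,ev,ew] rk=7  ker:ik,im,ip,ir,iv,iw,kp,kr,kv,kw,mp,mv,mw,pr,pv,pw,rv,rw,vw
∂2: piv[eik,eip,eir,eiv,eiw,ekp,ekr,ekv,ekw,emp,emv,emw,epv,epw,erv,evw,imv,kpr,krw] rk=19  ker:ikp,ikr,ikv,ikw,imw,ipv,irv,ivw,kpv,kpw,krv,kvw,mpv,mpw,mvw,prv,prw
∂3: piv[eikp,eikr,eikv,eikw,eipv,eirv,eivw,ekpv,ekrv,ekvw,empv,imvw,kprw] rk=13  ker:ikpv,ikrv,ikvw
b_3=(16−13)−0=3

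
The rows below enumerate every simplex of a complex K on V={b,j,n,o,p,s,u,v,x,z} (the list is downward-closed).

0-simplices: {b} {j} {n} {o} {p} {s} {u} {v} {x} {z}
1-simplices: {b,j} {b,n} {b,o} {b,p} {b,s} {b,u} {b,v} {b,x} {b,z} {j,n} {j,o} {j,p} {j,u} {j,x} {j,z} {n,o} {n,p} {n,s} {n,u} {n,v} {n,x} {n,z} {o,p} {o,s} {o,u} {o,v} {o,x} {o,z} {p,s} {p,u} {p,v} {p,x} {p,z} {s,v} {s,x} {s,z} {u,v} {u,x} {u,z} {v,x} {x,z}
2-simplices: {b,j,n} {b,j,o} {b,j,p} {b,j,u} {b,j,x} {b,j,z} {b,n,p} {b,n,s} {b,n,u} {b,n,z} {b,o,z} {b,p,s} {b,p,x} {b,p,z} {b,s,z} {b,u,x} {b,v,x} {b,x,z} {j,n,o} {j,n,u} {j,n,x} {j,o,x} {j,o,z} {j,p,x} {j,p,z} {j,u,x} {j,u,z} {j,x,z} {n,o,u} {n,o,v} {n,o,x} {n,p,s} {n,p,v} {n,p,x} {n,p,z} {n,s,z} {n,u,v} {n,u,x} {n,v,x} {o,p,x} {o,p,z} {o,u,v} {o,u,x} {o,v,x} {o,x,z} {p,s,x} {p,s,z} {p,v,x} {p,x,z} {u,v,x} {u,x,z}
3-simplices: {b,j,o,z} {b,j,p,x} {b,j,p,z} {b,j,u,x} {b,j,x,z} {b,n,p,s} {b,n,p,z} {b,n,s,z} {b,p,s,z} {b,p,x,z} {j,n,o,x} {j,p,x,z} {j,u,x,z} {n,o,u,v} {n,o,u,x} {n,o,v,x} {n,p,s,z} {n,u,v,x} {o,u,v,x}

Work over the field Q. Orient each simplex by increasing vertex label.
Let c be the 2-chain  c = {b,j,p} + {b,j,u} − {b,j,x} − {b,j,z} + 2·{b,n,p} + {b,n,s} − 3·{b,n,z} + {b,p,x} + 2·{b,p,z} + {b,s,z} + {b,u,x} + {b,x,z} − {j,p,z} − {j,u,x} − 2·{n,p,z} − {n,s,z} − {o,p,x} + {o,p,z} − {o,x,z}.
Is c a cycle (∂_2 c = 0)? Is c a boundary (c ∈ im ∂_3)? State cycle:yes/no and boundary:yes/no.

n_0=10 n_1=41 n_2=51 n_3=19  [Q]
∂1: piv[bj,bn,bo,bp,bs,bu,bv,bx,bz] rk=9  ker:jn,jo,jp,ju,jx,jz,no,np,ns,nu,nv,nx,nz,op,os,ou,ov,ox,oz,ps,pu,pv,px,pz,sv,sx,sz,uv,ux,uz,vx,xz
∂2: piv[bjn,bjo,bjp,bju,bjx,bjz,bnp,bns,bnu,bnz,boz,bps,bpx,bpz,bsz,bux,bvx,bxz,jno,jnx,jox,juz,nou,nov,npv,nuv,nvx,opx,psx] rk=29  ker:jnu,joz,jpx,jpz,jux,jxz,nox,nps,npx,npz,nsz,nux,opz,ouv,oux,ovx,oxz,psz,pvx,pxz,uvx,uxz
∂3: piv[bjoz,bjpx,bjpz,bjux,bjxz,bnps,bnpz,bnsz,bpsz,bpxz,jnox,juxz,nouv,noux,novx,nuvx] rk=16  ker:jpxz,npsz,ouvx
∂2c = 0
c vs im∂3: residual ≠ 0 ⇒ not boundary

cycle:yes boundary:no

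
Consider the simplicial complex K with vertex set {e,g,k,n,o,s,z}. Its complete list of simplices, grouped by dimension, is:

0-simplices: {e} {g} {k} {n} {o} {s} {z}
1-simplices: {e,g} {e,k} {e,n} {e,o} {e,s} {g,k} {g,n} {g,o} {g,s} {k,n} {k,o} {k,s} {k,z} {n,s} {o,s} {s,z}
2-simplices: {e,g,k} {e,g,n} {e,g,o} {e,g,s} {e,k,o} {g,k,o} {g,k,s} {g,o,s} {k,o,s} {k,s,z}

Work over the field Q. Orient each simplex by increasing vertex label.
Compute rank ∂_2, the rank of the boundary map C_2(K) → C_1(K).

n_0=7 n_1=16 n_2=10  [Q]
∂1: piv[eg,ek,en,eo,es,kz] rk=6  ker:gk,gn,go,gs,kn,ko,ks,ns,os,sz
∂2: piv[egk,egn,ego,egs,eko,gks,gos,ksz] rk=8  ker:gko,kos
rk∂_2=8

rank∂_2=8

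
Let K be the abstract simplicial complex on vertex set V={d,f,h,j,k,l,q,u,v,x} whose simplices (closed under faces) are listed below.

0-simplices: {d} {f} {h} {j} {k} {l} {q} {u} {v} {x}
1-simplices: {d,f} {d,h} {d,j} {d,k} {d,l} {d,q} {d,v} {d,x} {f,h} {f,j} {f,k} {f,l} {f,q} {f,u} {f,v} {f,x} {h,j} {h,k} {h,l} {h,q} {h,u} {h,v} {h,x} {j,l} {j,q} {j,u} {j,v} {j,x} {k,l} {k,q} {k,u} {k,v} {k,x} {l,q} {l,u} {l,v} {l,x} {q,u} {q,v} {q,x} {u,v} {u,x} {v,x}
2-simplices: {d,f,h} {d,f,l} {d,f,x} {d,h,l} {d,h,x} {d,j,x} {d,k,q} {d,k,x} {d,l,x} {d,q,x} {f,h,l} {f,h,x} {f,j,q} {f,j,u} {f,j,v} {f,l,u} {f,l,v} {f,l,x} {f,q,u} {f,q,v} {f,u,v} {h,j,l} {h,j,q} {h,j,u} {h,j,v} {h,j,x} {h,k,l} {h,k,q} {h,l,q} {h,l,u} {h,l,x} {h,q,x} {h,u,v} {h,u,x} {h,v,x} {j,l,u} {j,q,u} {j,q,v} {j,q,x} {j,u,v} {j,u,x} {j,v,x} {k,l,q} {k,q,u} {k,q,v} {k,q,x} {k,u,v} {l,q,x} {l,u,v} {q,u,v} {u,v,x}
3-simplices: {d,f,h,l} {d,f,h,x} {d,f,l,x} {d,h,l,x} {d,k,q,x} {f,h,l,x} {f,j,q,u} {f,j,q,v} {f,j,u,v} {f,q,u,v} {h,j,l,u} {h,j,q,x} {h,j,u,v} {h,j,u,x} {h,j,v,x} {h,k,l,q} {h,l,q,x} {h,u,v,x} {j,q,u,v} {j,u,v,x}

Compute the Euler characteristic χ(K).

n_0=10 n_1=43 n_2=51 n_3=20
χ=+10−43+51−20=-2

χ(K)=-2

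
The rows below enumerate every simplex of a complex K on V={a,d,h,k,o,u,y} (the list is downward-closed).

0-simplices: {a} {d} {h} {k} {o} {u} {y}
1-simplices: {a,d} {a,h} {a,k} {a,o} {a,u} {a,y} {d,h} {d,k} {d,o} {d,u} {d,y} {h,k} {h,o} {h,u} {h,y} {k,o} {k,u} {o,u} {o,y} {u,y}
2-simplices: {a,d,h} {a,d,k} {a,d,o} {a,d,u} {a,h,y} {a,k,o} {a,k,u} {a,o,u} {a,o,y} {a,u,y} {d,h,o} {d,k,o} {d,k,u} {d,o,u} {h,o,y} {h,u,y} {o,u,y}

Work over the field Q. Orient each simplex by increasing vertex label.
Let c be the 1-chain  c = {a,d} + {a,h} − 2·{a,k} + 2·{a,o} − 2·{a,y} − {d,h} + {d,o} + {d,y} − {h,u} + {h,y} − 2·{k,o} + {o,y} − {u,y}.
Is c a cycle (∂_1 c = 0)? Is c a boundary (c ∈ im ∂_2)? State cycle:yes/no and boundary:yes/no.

cycle:yes boundary:no

n_0=7 n_1=20 n_2=17  [Q]
∂1: piv[ad,ah,ak,ao,au,ay] rk=6  ker:dh,dk,do,du,dy,hk,ho,hu,hy,ko,ku,ou,oy,uy
∂2: piv[adh,adk,ado,adu,ahy,ako,aku,aou,aoy,auy,dho,huy] rk=12  ker:dko,dku,dou,hoy,ouy
∂1c = 0
c vs im∂2: residual ≠ 0 ⇒ not boundary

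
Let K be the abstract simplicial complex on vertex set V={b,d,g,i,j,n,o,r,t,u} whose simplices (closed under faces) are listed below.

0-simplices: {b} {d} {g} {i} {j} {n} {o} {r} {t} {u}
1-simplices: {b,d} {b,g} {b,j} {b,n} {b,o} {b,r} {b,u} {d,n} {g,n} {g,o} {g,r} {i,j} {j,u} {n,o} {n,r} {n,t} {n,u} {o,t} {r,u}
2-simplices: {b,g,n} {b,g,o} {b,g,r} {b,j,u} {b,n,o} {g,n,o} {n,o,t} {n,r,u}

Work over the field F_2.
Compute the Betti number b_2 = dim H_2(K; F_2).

b_2=1

n_0=10 n_1=19 n_2=8  [Z2]
∂1: piv[bd,bg,bj,bn,bo,br,bu,ij,nt] rk=9  ker:dn,gn,go,gr,ju,no,nr,nu,ot,ru
∂2: piv[bgn,bgo,bgr,bju,bno,not,nru] rk=7  ker:gno
b_2=(8−7)−0=1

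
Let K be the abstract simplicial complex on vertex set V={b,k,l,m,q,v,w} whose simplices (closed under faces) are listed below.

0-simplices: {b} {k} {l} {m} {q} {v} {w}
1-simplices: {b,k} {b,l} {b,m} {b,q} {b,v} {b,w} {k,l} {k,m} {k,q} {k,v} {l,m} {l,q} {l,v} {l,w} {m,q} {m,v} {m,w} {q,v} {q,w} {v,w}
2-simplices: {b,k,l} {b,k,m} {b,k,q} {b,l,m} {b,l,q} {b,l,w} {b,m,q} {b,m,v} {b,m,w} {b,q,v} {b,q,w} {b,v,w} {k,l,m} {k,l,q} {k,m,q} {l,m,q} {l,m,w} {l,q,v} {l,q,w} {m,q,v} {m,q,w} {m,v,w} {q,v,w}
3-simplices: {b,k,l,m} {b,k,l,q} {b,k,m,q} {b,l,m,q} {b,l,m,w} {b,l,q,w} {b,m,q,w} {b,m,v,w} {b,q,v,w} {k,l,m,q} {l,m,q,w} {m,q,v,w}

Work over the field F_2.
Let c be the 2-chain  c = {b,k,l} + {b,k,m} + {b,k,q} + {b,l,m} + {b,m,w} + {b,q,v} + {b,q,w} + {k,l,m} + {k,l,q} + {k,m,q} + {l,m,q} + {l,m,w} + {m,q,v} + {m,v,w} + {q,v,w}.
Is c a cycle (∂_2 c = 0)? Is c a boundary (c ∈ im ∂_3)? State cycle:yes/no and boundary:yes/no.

n_0=7 n_1=20 n_2=23 n_3=12  [Z2]
∂1: piv[bk,bl,bm,bq,bv,bw] rk=6  ker:kl,km,kq,kv,lm,lq,lv,lw,mq,mv,mw,qv,qw,vw
∂2: piv[bkl,bkm,bkq,blm,blq,blw,bmq,bmv,bmw,bqv,bqw,bvw,lqv] rk=13  ker:klm,klq,kmq,lmq,lmw,lqw,mqv,mqw,mvw,qvw
∂3: piv[bklm,bklq,bkmq,blmq,blmw,blqw,bmqw,bmvw,bqvw,mqvw] rk=10  ker:klmq,lmqw
∂2c = {b,k} + {b,m} + {b,q} + {b,v} + {k,l} + {k,m} + {k,q} + {l,w} + {m,q} + {m,w} + {q,v}

cycle:no boundary:no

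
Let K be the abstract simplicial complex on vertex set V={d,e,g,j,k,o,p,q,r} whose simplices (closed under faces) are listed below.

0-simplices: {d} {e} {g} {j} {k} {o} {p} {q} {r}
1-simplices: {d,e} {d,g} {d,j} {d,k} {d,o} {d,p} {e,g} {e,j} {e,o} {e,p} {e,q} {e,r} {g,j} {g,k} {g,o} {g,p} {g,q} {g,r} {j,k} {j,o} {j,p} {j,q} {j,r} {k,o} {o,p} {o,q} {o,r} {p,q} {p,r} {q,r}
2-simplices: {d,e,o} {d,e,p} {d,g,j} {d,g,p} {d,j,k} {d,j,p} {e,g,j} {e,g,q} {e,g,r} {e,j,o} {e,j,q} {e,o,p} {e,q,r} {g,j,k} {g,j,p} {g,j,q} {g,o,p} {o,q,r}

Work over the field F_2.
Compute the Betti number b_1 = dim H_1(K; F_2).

b_1=6

n_0=9 n_1=30 n_2=18  [Z2]
∂1: piv[de,dg,dj,dk,do,dp,eq,er] rk=8  ker:eg,ej,eo,ep,gj,gk,go,gp,gq,gr,jk,jo,jp,jq,jr,ko,op,oq,or,pq,pr,qr
∂2: piv[deo,dep,dgj,dgp,djk,djp,egj,egq,egr,ejo,ejq,eop,eqr,gjk,gop,oqr] rk=16  ker:gjp,gjq
b_1=(30−8)−16=6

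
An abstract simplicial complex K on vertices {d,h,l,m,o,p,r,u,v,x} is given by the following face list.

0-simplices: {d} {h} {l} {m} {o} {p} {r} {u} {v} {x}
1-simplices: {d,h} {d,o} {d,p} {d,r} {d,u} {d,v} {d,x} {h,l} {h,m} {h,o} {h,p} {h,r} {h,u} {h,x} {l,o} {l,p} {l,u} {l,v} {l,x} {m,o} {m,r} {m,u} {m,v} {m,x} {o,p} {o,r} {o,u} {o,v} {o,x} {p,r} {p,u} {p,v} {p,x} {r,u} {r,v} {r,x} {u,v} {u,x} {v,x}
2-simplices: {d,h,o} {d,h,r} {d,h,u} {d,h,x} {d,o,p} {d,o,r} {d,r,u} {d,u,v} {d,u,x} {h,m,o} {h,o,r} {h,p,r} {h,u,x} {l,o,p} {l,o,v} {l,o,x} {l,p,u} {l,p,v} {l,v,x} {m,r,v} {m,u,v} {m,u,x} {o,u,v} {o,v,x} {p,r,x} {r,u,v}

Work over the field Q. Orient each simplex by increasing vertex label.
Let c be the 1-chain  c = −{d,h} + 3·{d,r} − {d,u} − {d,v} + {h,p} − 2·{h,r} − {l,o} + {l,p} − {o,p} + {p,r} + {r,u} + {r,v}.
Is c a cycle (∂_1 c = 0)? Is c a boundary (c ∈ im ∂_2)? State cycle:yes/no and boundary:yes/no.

cycle:yes boundary:yes

n_0=10 n_1=39 n_2=26  [Q]
∂1: piv[dh,do,dp,dr,du,dv,dx,hl,hm] rk=9  ker:ho,hp,hr,hu,hx,lo,lp,lu,lv,lx,mo,mr,mu,mv,mx,op,or,ou,ov,ox,pr,pu,pv,px,ru,rv,rx,uv,ux,vx
∂2: piv[dho,dhr,dhu,dhx,dop,dor,dru,duv,dux,hmo,hpr,lop,lov,lox,lpu,lpv,lvx,mrv,muv,mux,ouv,prx,ruv] rk=23  ker:hor,hux,ovx
∂1c = 0
c vs im∂2: reduces to 0 ⇒ boundary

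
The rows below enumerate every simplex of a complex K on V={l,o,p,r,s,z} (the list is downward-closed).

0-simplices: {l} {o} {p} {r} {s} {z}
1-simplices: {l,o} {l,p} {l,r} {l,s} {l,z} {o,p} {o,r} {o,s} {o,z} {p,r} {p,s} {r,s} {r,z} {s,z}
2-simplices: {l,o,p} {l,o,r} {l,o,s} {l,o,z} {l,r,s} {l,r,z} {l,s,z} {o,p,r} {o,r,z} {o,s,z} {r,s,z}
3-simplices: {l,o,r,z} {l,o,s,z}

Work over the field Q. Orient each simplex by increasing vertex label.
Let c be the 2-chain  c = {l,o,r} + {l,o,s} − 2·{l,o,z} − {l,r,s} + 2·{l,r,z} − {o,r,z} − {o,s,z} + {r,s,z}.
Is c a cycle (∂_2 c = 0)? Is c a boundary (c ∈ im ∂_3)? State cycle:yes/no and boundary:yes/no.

cycle:yes boundary:no

n_0=6 n_1=14 n_2=11 n_3=2  [Q]
∂1: piv[lo,lp,lr,ls,lz] rk=5  ker:op,or,os,oz,pr,ps,rs,rz,sz
∂2: piv[lop,lor,los,loz,lrs,lrz,lsz,opr] rk=8  ker:orz,osz,rsz
∂3: piv[lorz,losz] rk=2
∂2c = 0
c vs im∂3: residual ≠ 0 ⇒ not boundary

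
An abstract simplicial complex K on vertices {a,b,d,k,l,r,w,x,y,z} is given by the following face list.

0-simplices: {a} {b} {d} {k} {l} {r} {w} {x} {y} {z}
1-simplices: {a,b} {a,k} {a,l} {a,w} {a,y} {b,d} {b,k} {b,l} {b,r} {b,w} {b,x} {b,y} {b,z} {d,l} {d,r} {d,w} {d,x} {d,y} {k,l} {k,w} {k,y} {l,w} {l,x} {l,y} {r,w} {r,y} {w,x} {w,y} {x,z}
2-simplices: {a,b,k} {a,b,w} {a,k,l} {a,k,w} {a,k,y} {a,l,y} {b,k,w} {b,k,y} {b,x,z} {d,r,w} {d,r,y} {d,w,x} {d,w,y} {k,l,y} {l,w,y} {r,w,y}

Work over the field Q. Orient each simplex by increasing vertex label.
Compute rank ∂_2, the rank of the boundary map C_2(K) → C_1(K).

rank∂_2=13

n_0=10 n_1=29 n_2=16  [Q]
∂1: piv[ab,ak,al,aw,ay,bd,br,bx,bz] rk=9  ker:bk,bl,bw,by,dl,dr,dw,dx,dy,kl,kw,ky,lw,lx,ly,rw,ry,wx,wy,xz
∂2: piv[abk,abw,akl,akw,aky,aly,bky,bxz,drw,dry,dwx,dwy,lwy] rk=13  ker:bkw,kly,rwy
rk∂_2=13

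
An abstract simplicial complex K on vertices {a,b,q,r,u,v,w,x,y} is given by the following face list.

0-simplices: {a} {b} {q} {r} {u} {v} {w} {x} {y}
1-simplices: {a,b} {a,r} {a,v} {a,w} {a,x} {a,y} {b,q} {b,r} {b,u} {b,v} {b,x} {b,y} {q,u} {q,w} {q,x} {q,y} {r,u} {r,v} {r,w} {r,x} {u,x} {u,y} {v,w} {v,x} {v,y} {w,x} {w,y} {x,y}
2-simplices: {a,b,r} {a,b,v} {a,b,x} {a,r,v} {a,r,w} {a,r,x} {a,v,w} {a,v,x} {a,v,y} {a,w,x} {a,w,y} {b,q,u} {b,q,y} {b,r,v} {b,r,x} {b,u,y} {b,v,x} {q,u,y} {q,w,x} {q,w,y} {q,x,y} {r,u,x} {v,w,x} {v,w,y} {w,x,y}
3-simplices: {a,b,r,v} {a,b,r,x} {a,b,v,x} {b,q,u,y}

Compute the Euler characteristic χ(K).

n_0=9 n_1=28 n_2=25 n_3=4
χ=+9−28+25−4=2

χ(K)=2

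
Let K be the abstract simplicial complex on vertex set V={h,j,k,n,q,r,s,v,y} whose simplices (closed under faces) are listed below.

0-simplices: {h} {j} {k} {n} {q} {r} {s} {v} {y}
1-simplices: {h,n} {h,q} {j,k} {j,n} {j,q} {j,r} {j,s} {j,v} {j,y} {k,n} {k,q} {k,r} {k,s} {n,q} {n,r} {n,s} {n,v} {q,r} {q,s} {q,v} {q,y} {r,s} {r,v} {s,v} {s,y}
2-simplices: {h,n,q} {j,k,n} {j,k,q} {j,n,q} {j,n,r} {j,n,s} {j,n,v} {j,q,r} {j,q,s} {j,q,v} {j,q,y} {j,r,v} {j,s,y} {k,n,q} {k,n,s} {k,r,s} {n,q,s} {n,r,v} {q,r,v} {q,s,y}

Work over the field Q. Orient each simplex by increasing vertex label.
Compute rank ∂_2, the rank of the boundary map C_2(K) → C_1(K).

rank∂_2=15

n_0=9 n_1=25 n_2=20  [Q]
∂1: piv[hn,hq,jk,jn,jr,js,jv,jy] rk=8  ker:jq,kn,kq,kr,ks,nq,nr,ns,nv,qr,qs,qv,qy,rs,rv,sv,sy
∂2: piv[hnq,jkn,jkq,jnq,jnr,jns,jnv,jqr,jqs,jqv,jqy,jrv,jsy,kns,krs] rk=15  ker:knq,nqs,nrv,qrv,qsy
rk∂_2=15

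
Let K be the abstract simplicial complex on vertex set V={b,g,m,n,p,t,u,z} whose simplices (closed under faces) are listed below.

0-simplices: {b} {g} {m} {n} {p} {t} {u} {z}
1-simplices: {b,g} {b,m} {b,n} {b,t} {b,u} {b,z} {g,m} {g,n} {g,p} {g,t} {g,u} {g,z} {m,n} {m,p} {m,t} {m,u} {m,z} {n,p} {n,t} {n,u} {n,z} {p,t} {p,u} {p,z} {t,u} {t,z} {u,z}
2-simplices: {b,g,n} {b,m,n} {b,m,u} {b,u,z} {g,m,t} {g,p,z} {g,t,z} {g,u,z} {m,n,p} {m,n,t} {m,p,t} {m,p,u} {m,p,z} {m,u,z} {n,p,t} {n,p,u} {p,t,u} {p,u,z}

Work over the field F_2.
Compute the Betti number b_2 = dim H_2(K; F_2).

n_0=8 n_1=27 n_2=18  [Z2]
∂1: piv[bg,bm,bn,bt,bu,bz,gp] rk=7  ker:gm,gn,gt,gu,gz,mn,mp,mt,mu,mz,np,nt,nu,nz,pt,pu,pz,tu,tz,uz
∂2: piv[bgn,bmn,bmu,buz,gmt,gpz,gtz,guz,mnp,mnt,mpt,mpu,mpz,muz,npu,ptu] rk=16  ker:npt,puz
b_2=(18−16)−0=2

b_2=2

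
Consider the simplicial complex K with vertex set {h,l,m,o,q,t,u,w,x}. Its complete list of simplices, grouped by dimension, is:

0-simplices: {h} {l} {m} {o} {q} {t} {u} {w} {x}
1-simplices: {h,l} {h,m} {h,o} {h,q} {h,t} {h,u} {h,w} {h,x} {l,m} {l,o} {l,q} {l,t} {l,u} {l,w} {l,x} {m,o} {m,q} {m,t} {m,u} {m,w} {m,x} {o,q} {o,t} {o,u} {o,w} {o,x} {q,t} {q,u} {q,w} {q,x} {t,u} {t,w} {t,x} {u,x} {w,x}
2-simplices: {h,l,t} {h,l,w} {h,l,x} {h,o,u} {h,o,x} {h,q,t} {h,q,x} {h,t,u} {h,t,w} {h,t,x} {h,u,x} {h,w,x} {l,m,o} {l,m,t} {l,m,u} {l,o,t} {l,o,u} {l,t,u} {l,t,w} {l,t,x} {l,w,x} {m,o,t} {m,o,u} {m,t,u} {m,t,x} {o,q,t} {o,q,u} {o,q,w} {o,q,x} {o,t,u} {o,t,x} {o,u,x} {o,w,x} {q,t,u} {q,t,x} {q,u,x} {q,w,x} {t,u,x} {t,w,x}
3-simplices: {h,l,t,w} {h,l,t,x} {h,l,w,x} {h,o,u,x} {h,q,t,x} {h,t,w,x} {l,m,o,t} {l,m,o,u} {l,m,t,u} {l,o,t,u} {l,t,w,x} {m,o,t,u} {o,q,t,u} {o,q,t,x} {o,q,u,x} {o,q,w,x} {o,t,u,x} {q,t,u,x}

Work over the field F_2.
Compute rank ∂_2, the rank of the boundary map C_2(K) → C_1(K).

n_0=9 n_1=35 n_2=39 n_3=18  [Z2]
∂1: piv[hl,hm,ho,hq,ht,hu,hw,hx] rk=8  ker:lm,lo,lq,lt,lu,lw,lx,mo,mq,mt,mu,mw,mx,oq,ot,ou,ow,ox,qt,qu,qw,qx,tu,tw,tx,ux,wx
∂2: piv[hlt,hlw,hlx,hou,hox,hqt,hqx,htu,htw,htx,hux,hwx,lmo,lmt,lmu,lot,lou,ltu,mtx,oqt,oqu,oqw,owx] rk=23  ker:ltw,ltx,lwx,mot,mou,mtu,oqx,otu,otx,oux,qtu,qtx,qux,qwx,tux,twx
∂3: piv[hltw,hltx,hlwx,houx,hqtx,htwx,lmot,lmou,lmtu,lotu,oqtu,oqtx,oqux,oqwx,otux] rk=15  ker:ltwx,motu,qtux
rk∂_2=23

rank∂_2=23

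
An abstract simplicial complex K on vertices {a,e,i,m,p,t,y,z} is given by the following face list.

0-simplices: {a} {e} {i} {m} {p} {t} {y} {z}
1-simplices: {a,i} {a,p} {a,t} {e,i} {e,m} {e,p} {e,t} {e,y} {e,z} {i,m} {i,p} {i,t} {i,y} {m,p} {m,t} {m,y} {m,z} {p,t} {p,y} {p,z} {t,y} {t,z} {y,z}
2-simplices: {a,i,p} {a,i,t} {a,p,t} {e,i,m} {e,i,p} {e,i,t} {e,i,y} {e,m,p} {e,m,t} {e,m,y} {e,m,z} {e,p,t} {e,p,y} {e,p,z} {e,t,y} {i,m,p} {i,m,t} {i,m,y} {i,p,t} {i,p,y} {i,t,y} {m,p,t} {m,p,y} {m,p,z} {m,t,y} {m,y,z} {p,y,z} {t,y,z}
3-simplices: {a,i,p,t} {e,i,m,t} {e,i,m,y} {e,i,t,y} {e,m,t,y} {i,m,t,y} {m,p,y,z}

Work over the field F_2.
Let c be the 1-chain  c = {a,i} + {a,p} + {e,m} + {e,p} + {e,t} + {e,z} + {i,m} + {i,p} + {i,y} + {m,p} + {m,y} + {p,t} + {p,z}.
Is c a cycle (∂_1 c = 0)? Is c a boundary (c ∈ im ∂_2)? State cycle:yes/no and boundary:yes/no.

cycle:yes boundary:yes

n_0=8 n_1=23 n_2=28 n_3=7  [Z2]
∂1: piv[ai,ap,at,ei,em,ey,ez] rk=7  ker:ep,et,im,ip,it,iy,mp,mt,my,mz,pt,py,pz,ty,tz,yz
∂2: piv[aip,ait,apt,eim,eip,eit,eiy,emp,emt,emy,emz,epy,epz,ety,myz,tyz] rk=16  ker:ept,imp,imt,imy,ipt,ipy,ity,mpt,mpy,mpz,mty,pyz
∂3: piv[aipt,eimt,eimy,eity,emty,mpyz] rk=6  ker:imty
∂1c = 0
c vs im∂2: reduces to 0 ⇒ boundary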